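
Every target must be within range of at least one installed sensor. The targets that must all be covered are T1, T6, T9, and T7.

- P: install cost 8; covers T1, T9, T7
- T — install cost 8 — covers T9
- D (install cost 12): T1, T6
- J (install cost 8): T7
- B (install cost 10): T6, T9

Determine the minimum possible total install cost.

This is a weighted set-cover instance.
Choose P and B: together they cover T1, T6, T9, T7 — every target.
Total install cost: 8 + 10 = 18.

18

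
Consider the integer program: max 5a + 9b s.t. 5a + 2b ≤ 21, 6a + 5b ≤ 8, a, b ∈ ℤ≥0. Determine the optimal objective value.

9

Relaxing integrality, the LP optimum is 14.40 at (a,b) = (0, 1.6), which is not an integer point.
(a,b)=(0,1): 5·0+2·1=2≤21, 6·0+5·1=5≤8, objective 9.
(a,b)=(1,0): 5·1+2·0=5≤21, 6·1+5·0=6≤8, objective 5.
No feasible integer point exceeds 9.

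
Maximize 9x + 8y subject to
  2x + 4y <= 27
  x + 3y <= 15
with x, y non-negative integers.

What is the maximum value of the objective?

117

(x,y)=(13,0) is feasible, giving 117.
(x,y)=(12,0) is feasible, giving 108.
No feasible integer point exceeds 117.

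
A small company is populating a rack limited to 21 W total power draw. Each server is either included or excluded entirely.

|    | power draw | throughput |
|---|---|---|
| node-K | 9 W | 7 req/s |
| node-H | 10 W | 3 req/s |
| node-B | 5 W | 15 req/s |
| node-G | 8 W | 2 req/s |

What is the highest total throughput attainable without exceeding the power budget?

Allowing fractional choices, the relaxed optimum would be about 24.1, but servers are indivisible.
node-H + node-B: power draw 10 + 5 = 15 ≤ 21, throughput 3 + 15 = 18.
node-K + node-B: power draw 9 + 5 = 14 ≤ 21, throughput 7 + 15 = 22.
Best is node-K and node-B with total throughput 22.

22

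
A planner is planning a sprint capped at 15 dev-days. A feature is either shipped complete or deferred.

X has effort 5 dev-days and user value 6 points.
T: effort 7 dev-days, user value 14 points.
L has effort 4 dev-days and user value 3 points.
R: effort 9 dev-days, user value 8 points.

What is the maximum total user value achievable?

Take X and T: effort 5 + 7 = 12 ≤ 15, user value 6 + 14 = 20.
No other feasible combination does better.

20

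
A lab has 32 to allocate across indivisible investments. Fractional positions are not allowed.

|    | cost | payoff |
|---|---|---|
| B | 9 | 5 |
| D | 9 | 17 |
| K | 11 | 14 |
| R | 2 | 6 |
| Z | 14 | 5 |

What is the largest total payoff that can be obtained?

42

Allowing fractional choices, the relaxed optimum would be about 42.4, but investments are indivisible.
B + D + K: cost 9 + 9 + 11 = 29 ≤ 32, payoff 5 + 17 + 14 = 36.
D + K + R: cost 9 + 11 + 2 = 22 ≤ 32, payoff 17 + 14 + 6 = 37.
B + D + K + R: cost 9 + 9 + 11 + 2 = 31 ≤ 32, payoff 5 + 17 + 14 + 6 = 42.
Best is B, D, K, and R with total payoff 42.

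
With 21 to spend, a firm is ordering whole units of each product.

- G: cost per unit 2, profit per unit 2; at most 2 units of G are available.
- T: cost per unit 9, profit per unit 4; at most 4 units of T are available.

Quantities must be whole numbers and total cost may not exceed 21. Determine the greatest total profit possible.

10

This is a bounded integer knapsack.
2×T: cost 18 ≤ 21, profit 2·4 = 8.
1×G and 2×T: cost 20 ≤ 21, profit 1·2 + 2·4 = 10.
Best is 10.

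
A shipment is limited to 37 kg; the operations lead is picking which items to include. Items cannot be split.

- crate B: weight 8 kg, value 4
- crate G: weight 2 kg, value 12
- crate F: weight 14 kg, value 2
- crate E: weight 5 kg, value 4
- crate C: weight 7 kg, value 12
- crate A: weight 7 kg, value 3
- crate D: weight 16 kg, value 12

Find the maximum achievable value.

Treat it as a binary knapsack problem.
crate G + crate E + crate C + crate A + crate D: weight 2 + 5 + 7 + 7 + 16 = 37 ≤ 37, value 12 + 4 + 12 + 3 + 12 = 43.
crate G + crate E + crate C + crate D: weight 2 + 5 + 7 + 16 = 30 ≤ 37, value 12 + 4 + 12 + 12 = 40.
Best is crate G, crate E, crate C, crate A, and crate D with total value 43.

43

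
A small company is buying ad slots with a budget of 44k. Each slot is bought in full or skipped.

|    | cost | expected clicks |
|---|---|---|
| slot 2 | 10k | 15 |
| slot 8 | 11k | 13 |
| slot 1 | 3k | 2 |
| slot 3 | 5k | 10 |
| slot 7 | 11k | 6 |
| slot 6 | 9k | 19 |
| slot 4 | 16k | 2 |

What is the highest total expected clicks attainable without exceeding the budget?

Allowing fractional choices, the relaxed optimum would be about 62.3, but ad slots are indivisible.
slot 2 + slot 8 + slot 3 + slot 6: cost 10 + 11 + 5 + 9 = 35 ≤ 44, expected clicks 15 + 13 + 10 + 19 = 57.
slot 2 + slot 8 + slot 1 + slot 3 + slot 6: cost 10 + 11 + 3 + 5 + 9 = 38 ≤ 44, expected clicks 15 + 13 + 2 + 10 + 19 = 59.
Best is slot 2, slot 8, slot 1, slot 3, and slot 6 with total expected clicks 59.

59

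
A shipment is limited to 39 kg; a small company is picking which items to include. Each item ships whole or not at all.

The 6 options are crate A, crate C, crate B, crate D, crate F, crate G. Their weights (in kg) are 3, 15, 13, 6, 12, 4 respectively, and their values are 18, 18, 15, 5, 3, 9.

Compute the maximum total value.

60

Take crate A, crate C, crate B, and crate G: weight 3 + 15 + 13 + 4 = 35 ≤ 39, value 18 + 18 + 15 + 9 = 60.
No other feasible combination does better.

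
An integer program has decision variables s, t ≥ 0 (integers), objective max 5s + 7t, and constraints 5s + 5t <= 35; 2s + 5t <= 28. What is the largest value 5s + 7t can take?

(s,t)=(3,4): 5·3+5·4=35≤35, 2·3+5·4=26≤28, objective 43.
(s,t)=(4,3): 5·4+5·3=35≤35, 2·4+5·3=23≤28, objective 41.
(s,t)=(1,5): 5·1+5·5=30≤35, 2·1+5·5=27≤28, objective 40.
(s,t)=(2,4): 5·2+5·4=30≤35, 2·2+5·4=24≤28, objective 38.
No feasible integer point exceeds 43.

43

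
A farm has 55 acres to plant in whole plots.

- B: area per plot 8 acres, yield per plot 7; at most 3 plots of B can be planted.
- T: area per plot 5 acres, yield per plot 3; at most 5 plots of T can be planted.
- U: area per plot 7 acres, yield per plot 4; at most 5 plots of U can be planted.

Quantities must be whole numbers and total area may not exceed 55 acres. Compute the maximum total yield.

B has the best ratio (7/8); taking only B gives at most 3×7 = 21 (stopped by the supply cap of 3).
Mixing does better — 3×B, 2×T, and 3×U: area 55 ≤ 55, yield 3·7 + 2·3 + 3·4 = 39.

39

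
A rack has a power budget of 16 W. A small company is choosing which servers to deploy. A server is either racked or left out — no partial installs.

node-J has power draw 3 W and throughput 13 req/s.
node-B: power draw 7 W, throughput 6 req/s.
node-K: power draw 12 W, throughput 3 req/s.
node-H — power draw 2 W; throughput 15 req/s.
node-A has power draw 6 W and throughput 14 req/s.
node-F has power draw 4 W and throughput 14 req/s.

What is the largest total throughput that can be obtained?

Treat it as a binary knapsack problem.
Take node-J, node-H, node-A, and node-F: power draw 3 + 2 + 6 + 4 = 15 ≤ 16, throughput 13 + 15 + 14 + 14 = 56.
No other feasible combination does better.

56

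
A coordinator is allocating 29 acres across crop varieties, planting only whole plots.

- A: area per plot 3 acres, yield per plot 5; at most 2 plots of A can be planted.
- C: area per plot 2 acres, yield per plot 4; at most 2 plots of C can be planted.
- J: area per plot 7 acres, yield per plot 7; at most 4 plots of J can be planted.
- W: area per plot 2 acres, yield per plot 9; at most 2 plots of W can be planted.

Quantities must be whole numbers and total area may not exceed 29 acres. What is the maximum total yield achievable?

50

This is a bounded integer knapsack.
W has the best ratio (9/2); taking only W gives at most 2×9 = 18 (stopped by the supply cap of 2).
Mixing does better — 2×A, 2×C, 2×J, and 2×W: area 28 ≤ 29, yield 2·5 + 2·4 + 2·7 + 2·9 = 50.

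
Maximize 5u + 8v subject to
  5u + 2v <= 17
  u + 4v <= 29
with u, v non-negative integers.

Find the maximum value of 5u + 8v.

56

Relaxing integrality, the LP optimum is 59.67 at (u,v) = (0.556, 7.11), which is not an integer point.
(u,v)=(0,7): 5·0+2·7=14≤17, 1·0+4·7=28≤29, objective 56.
(u,v)=(1,6): 5·1+2·6=17≤17, 1·1+4·6=25≤29, objective 53.
(u,v)=(0,6): 5·0+2·6=12≤17, 1·0+4·6=24≤29, objective 48.
No feasible integer point exceeds 56.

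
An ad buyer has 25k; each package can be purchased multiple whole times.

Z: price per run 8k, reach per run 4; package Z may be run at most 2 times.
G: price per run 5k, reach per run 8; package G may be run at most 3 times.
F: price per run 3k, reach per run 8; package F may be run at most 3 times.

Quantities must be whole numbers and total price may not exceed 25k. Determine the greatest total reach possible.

Take 3×G and 3×F: price 24 ≤ 25, reach 3·8 + 3·8 = 48.
F has the best ratio (8/3) and is taken to its limit of 3; remaining capacity is filled optimally with the others.

48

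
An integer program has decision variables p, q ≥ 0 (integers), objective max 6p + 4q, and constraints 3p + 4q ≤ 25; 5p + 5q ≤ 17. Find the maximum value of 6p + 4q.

Relaxing integrality, the LP optimum is 20.40 at (p,q) = (3.4, 0), which is not an integer point.
(p,q)=(3,0): 3·3+4·0=9≤25, 5·3+5·0=15≤17, objective 18.
(p,q)=(2,1): 3·2+4·1=10≤25, 5·2+5·1=15≤17, objective 16.
Maximum is 18 at (p,q)=(3,0).

18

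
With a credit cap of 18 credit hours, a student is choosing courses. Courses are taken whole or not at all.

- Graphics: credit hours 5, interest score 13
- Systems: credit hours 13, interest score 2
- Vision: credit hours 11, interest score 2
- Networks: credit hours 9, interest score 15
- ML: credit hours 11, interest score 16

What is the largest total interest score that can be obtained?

29

Allowing fractional choices, the relaxed optimum would be about 33.8, but courses are indivisible.
Graphics + ML: credit hours 5 + 11 = 16 ≤ 18, interest score 13 + 16 = 29.
Graphics + Networks: credit hours 5 + 9 = 14 ≤ 18, interest score 13 + 15 = 28.
Best is Graphics and ML with total interest score 29.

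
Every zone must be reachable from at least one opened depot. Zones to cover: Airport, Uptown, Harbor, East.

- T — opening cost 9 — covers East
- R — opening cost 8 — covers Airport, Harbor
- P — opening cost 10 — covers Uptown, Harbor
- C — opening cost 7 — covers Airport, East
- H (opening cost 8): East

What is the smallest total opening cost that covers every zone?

Choose P and C: together they cover Airport, Uptown, Harbor, East — every zone.
Total opening cost: 10 + 7 = 17.

17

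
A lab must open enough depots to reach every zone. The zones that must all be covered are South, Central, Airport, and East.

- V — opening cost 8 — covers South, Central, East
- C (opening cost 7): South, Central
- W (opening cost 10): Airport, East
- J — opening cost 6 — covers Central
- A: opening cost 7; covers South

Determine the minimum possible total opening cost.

The greedy cost-per-new-zone heuristic would pick V and W for 18, but a cheaper cover exists.
Choose C and W: together they cover South, Central, Airport, East — every zone.
Total opening cost: 7 + 10 = 17.
No cover costs less than 17.

17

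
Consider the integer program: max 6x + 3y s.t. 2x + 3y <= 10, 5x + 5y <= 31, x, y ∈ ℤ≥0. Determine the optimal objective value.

30

(x,y)=(5,0) is feasible, giving 30.
(x,y)=(4,0) is feasible, giving 24.
The best lattice point is (5,0), giving 30.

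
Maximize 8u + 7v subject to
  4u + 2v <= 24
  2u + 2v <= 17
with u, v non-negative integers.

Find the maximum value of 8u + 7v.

60

The continuous relaxation peaks at (3.5, 5) with value 63.00; rounding to a feasible lattice point costs some objective.
(u,v)=(4,4): 4·4+2·4=24≤24, 2·4+2·4=16≤17, objective 60.
(u,v)=(3,5): 4·3+2·5=22≤24, 2·3+2·5=16≤17, objective 59.
(u,v)=(2,6): 4·2+2·6=20≤24, 2·2+2·6=16≤17, objective 58.
(u,v)=(4,3): 4·4+2·3=22≤24, 2·4+2·3=14≤17, objective 53.
The best lattice point is (4,4), giving 60.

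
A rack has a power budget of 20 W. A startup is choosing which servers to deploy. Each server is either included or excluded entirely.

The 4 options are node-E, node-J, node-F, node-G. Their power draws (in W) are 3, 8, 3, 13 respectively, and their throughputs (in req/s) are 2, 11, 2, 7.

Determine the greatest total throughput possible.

Allowing fractional choices, the relaxed optimum would be about 18.2, but servers are indivisible.
node-E + node-J + node-F: power draw 3 + 8 + 3 = 14 ≤ 20, throughput 2 + 11 + 2 = 15.
node-E + node-J: power draw 3 + 8 = 11 ≤ 20, throughput 2 + 11 = 13.
node-J + node-F: power draw 8 + 3 = 11 ≤ 20, throughput 11 + 2 = 13.
Best is node-E, node-J, and node-F with total throughput 15.

15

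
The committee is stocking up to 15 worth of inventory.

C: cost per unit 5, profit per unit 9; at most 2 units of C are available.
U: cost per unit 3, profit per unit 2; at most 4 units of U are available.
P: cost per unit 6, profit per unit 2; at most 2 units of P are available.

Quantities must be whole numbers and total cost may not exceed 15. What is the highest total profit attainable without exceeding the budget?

C has the best ratio (9/5); taking only C gives at most 2×9 = 18 (stopped by the supply cap of 2).
Mixing does better — 2×C and 1×U: cost 13 ≤ 15, profit 2·9 + 1·2 = 20.

20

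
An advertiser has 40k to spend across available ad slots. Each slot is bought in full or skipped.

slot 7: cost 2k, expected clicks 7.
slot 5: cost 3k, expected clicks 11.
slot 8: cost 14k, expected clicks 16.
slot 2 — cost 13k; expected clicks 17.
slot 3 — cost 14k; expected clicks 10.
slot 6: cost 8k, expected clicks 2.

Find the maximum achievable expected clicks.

Allowing fractional choices, the relaxed optimum would be about 56.7, but ad slots are indivisible.
slot 7 + slot 5 + slot 8 + slot 2 + slot 6: cost 2 + 3 + 14 + 13 + 8 = 40 ≤ 40, expected clicks 7 + 11 + 16 + 17 + 2 = 53.
slot 7 + slot 5 + slot 8 + slot 2: cost 2 + 3 + 14 + 13 = 32 ≤ 40, expected clicks 7 + 11 + 16 + 17 = 51.
Best is slot 7, slot 5, slot 8, slot 2, and slot 6 with total expected clicks 53.

53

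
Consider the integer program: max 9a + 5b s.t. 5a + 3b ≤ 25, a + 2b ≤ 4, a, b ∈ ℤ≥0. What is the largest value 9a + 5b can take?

(a,b)=(4,0) is feasible, giving 36.
(a,b)=(3,0) is feasible, giving 27.
No feasible integer point exceeds 36.

36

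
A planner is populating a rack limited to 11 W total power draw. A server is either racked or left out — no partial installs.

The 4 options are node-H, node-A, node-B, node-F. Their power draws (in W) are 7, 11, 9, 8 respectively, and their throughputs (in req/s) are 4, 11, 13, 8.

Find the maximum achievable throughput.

13

Allowing fractional choices, the relaxed optimum would be about 15.0, but servers are indivisible.
node-B: power draw 9 ≤ 11, throughput 13.
node-A: power draw 11 ≤ 11, throughput 11.
node-F: power draw 8 ≤ 11, throughput 8.
Best is node-B with total throughput 13.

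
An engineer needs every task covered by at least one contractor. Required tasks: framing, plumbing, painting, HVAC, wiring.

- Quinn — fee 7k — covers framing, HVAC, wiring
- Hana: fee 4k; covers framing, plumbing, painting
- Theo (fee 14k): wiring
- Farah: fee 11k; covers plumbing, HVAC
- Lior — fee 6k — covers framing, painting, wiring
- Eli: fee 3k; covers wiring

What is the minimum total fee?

This is an integer covering problem.
The greedy cost-per-new-task heuristic would pick Hana, Eli, and Quinn for 14, but a cheaper cover exists.
Choose Quinn and Hana: together they cover framing, plumbing, painting, HVAC, wiring — every task.
Total fee: 7 + 4 = 11.
No cover costs less than 11.

11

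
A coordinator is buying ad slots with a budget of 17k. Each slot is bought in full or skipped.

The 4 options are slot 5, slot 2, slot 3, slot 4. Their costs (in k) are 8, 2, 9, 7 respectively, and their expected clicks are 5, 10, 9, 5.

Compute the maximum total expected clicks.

20

Take slot 5, slot 2, and slot 4: cost 8 + 2 + 7 = 17 ≤ 17, expected clicks 5 + 10 + 5 = 20.
No other feasible combination does better.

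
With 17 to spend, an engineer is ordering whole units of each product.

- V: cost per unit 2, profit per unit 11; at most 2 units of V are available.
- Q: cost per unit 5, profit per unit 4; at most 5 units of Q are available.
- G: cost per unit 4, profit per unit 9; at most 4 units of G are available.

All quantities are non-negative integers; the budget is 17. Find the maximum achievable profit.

2×V and 3×G: cost 16 ≤ 17, profit 2·11 + 3·9 = 49.
2×V, 1×Q, and 2×G: cost 17 ≤ 17, profit 2·11 + 1·4 + 2·9 = 44.
Best is 49.

49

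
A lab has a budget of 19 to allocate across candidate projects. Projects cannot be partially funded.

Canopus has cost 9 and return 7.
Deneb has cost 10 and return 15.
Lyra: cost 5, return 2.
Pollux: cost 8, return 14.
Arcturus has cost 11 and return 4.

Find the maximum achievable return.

29

Allowing fractional choices, the relaxed optimum would be about 29.8, but projects are indivisible.
Canopus + Pollux: cost 9 + 8 = 17 ≤ 19, return 7 + 14 = 21.
Canopus + Deneb: cost 9 + 10 = 19 ≤ 19, return 7 + 15 = 22.
Deneb + Pollux: cost 10 + 8 = 18 ≤ 19, return 15 + 14 = 29.
Best is Deneb and Pollux with total return 29.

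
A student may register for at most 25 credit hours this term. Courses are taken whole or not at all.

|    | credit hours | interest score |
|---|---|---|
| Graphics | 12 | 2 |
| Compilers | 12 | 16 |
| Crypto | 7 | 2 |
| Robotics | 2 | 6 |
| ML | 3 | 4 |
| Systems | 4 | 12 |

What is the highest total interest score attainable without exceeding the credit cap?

Take Compilers, Robotics, ML, and Systems: credit hours 12 + 2 + 3 + 4 = 21 ≤ 25, interest score 16 + 6 + 4 + 12 = 38.
No other feasible combination does better.

38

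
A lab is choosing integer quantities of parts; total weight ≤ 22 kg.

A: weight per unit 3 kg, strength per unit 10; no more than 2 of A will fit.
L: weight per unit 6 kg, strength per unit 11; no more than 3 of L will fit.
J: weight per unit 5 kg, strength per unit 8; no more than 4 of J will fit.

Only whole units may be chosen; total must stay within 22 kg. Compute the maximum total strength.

A has the best ratio (10/3); taking only A gives at most 2×10 = 20 (stopped by the supply cap of 2).
Mixing does better — 2×A, 1×L, and 2×J: weight 22 ≤ 22, strength 2·10 + 1·11 + 2·8 = 47.

47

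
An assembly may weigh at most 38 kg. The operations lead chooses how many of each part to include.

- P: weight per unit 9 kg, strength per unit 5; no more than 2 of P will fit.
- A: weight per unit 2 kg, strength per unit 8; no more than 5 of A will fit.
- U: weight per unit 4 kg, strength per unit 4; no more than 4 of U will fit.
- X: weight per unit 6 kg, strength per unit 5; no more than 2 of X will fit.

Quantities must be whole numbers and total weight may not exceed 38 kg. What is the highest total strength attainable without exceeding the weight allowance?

66

A has the best ratio (8/2); taking only A gives at most 5×8 = 40 (stopped by the supply cap of 5).
Mixing does better — 5×A, 4×U, and 2×X: weight 38 ≤ 38, strength 5·8 + 4·4 + 2·5 = 66.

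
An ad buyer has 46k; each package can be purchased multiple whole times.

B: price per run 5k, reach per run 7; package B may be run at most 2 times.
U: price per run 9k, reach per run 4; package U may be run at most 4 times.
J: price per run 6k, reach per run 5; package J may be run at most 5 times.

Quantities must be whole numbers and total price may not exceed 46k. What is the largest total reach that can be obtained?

B has the best ratio (7/5); taking only B gives at most 2×7 = 14 (stopped by the supply cap of 2).
Mixing does better — 2×B and 5×J: price 40 ≤ 46, reach 2·7 + 5·5 = 39.

39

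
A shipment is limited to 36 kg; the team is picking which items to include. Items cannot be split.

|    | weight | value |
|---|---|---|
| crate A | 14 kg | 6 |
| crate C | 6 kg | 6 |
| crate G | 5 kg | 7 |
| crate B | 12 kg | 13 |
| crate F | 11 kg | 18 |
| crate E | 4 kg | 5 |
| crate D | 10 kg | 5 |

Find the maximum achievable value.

Allowing fractional choices, the relaxed optimum would be about 47.0, but items are indivisible.
crate G + crate B + crate F + crate E: weight 5 + 12 + 11 + 4 = 32 ≤ 36, value 7 + 13 + 18 + 5 = 43.
crate C + crate G + crate B + crate F: weight 6 + 5 + 12 + 11 = 34 ≤ 36, value 6 + 7 + 13 + 18 = 44.
Best is crate C, crate G, crate B, and crate F with total value 44.

44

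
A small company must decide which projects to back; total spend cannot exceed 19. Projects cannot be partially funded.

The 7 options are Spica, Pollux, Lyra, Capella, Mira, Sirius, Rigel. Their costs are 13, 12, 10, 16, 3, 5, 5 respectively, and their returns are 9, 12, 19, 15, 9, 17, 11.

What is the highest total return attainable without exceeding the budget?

This is an integer program with binary decision variables.
Allowing fractional choices, the relaxed optimum would be about 48.4, but projects are indivisible.
Lyra + Mira + Rigel: cost 10 + 3 + 5 = 18 ≤ 19, return 19 + 9 + 11 = 39.
Lyra + Mira + Sirius: cost 10 + 3 + 5 = 18 ≤ 19, return 19 + 9 + 17 = 45.
Best is Lyra, Mira, and Sirius with total return 45.

45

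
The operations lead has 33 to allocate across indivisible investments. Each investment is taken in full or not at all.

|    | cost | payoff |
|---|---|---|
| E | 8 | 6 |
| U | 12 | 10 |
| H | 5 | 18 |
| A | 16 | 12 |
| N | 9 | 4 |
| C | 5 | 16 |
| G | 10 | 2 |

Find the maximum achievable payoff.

50

Allowing fractional choices, the relaxed optimum would be about 52.2, but investments are indivisible.
H + A + C: cost 5 + 16 + 5 = 26 ≤ 33, payoff 18 + 12 + 16 = 46.
E + U + H + C: cost 8 + 12 + 5 + 5 = 30 ≤ 33, payoff 6 + 10 + 18 + 16 = 50.
U + H + N + C: cost 12 + 5 + 9 + 5 = 31 ≤ 33, payoff 10 + 18 + 4 + 16 = 48.
Best is E, U, H, and C with total payoff 50.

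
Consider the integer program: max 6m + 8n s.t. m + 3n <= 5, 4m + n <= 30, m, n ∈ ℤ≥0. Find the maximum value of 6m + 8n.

30

(m,n)=(5,0): 1·5+3·0=5≤5, 4·5+1·0=20≤30, objective 30.
(m,n)=(4,0): 1·4+3·0=4≤5, 4·4+1·0=16≤30, objective 24.
No feasible integer point exceeds 30.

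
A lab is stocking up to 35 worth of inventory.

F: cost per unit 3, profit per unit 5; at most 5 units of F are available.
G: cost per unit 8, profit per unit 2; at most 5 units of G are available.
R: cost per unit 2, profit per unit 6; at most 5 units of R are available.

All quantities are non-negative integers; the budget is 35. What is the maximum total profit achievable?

57

R has the best ratio (6/2); taking only R gives at most 5×6 = 30 (stopped by the supply cap of 5).
Mixing does better — 5×F, 1×G, and 5×R: cost 33 ≤ 35, profit 5·5 + 1·2 + 5·6 = 57.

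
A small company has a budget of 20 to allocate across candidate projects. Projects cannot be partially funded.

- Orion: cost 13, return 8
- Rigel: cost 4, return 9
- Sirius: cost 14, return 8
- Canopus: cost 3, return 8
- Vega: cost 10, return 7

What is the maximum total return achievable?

25

This is an integer program with binary decision variables.
Rigel + Canopus + Vega: cost 4 + 3 + 10 = 17 ≤ 20, return 9 + 8 + 7 = 24.
Orion + Rigel + Canopus: cost 13 + 4 + 3 = 20 ≤ 20, return 8 + 9 + 8 = 25.
Best is Orion, Rigel, and Canopus with total return 25.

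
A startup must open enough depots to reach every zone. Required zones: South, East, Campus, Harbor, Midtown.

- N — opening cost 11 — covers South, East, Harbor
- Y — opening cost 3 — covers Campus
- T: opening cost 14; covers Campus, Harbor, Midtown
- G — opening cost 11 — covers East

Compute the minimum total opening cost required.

25

The greedy cost-per-new-zone heuristic would pick Y, N, and T for 28, but a cheaper cover exists.
Choose N and T: together they cover South, East, Campus, Harbor, Midtown — every zone.
Total opening cost: 11 + 14 = 25.
No cover costs less than 25.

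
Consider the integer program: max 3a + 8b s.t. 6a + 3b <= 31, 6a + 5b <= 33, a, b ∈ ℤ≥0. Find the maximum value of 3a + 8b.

Relaxing integrality, the LP optimum is 52.80 at (a,b) = (0, 6.6), which is not an integer point.
(a,b)=(0,6): 6·0+3·6=18≤31, 6·0+5·6=30≤33, objective 48.
(a,b)=(1,5): 6·1+3·5=21≤31, 6·1+5·5=31≤33, objective 43.
(a,b)=(0,5): 6·0+3·5=15≤31, 6·0+5·5=25≤33, objective 40.
Maximum is 48 at (a,b)=(0,6).

48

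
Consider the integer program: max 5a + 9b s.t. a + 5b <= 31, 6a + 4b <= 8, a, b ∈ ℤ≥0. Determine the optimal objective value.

(a,b)=(0,2) is feasible, giving 18.
(a,b)=(0,1) is feasible, giving 9.
The best lattice point is (0,2), giving 18.

18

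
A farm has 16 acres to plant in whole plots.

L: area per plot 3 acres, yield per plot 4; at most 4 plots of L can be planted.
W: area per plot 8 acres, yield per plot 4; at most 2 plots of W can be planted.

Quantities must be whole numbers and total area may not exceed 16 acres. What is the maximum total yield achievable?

16

L has the best ratio (4/3); taking only L gives at most 4×4 = 16 (stopped by the supply cap of 4).
Optimal: 4×L: area 12 ≤ 16, yield 4·4 = 16.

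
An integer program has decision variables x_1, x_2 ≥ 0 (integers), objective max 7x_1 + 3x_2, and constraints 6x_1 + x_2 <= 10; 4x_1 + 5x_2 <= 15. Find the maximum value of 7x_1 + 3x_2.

The continuous relaxation peaks at (1.35, 1.92) with value 15.19; rounding to a feasible lattice point costs some objective.
(x_1,x_2)=(1,2): 6·1+1·2=8≤10, 4·1+5·2=14≤15, objective 13.
(x_1,x_2)=(1,1): 6·1+1·1=7≤10, 4·1+5·1=9≤15, objective 10.
(x_1,x_2)=(0,3): 6·0+1·3=3≤10, 4·0+5·3=15≤15, objective 9.
Maximum is 13 at (x_1,x_2)=(1,2).

13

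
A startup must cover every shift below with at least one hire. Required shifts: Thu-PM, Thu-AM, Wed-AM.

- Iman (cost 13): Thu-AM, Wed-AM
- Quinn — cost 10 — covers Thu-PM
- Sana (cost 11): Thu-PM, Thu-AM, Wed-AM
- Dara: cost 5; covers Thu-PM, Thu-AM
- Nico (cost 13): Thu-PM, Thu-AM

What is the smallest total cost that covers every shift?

The greedy cost-per-new-shift heuristic would pick Dara and Sana for 16, but a cheaper cover exists.
Sana alone covers Thu-PM, Thu-AM, Wed-AM — every shift.
Total cost: 11.
No cover costs less than 11.

11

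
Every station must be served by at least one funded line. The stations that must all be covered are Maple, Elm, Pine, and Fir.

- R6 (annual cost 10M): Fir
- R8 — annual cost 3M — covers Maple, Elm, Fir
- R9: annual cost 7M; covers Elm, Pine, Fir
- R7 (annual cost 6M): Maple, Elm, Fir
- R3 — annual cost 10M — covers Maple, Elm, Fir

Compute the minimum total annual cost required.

Choose R8 and R9: together they cover Maple, Elm, Pine, Fir — every station.
Total annual cost: 3 + 7 = 10.

10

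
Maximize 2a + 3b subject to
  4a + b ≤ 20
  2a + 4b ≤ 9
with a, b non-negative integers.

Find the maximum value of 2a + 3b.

The continuous relaxation peaks at (4.5, 0) with value 9.00; rounding to a feasible lattice point costs some objective.
(a,b)=(4,0): 4·4+1·0=16≤20, 2·4+4·0=8≤9, objective 8.
(a,b)=(3,0): 4·3+1·0=12≤20, 2·3+4·0=6≤9, objective 6.
The best lattice point is (4,0), giving 8.

8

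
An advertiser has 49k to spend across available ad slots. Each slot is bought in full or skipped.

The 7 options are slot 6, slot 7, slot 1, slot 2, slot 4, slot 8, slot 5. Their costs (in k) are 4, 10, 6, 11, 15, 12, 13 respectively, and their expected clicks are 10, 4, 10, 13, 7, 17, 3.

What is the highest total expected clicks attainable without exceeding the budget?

Treat it as a binary knapsack problem.
Allowing fractional choices, the relaxed optimum would be about 57.4, but ad slots are indivisible.
slot 6 + slot 1 + slot 2 + slot 4 + slot 8: cost 4 + 6 + 11 + 15 + 12 = 48 ≤ 49, expected clicks 10 + 10 + 13 + 7 + 17 = 57.
slot 6 + slot 7 + slot 1 + slot 2 + slot 8: cost 4 + 10 + 6 + 11 + 12 = 43 ≤ 49, expected clicks 10 + 4 + 10 + 13 + 17 = 54.
Best is slot 6, slot 1, slot 2, slot 4, and slot 8 with total expected clicks 57.

57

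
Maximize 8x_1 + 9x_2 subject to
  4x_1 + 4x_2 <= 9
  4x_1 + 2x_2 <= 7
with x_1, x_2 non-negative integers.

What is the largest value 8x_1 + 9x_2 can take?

Relaxing integrality, the LP optimum is 20.25 at (x_1,x_2) = (0, 2.25), which is not an integer point.
(x_1,x_2)=(0,2): 4·0+4·2=8≤9, 4·0+2·2=4≤7, objective 18.
(x_1,x_2)=(1,1): 4·1+4·1=8≤9, 4·1+2·1=6≤7, objective 17.
(x_1,x_2)=(0,1): 4·0+4·1=4≤9, 4·0+2·1=2≤7, objective 9.
Maximum is 18 at (x_1,x_2)=(0,2).

18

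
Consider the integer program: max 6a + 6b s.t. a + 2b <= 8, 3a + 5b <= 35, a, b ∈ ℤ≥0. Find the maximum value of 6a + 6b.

48

(a,b)=(8,0): 1·8+2·0=8≤8, 3·8+5·0=24≤35, objective 48.
(a,b)=(7,0): 1·7+2·0=7≤8, 3·7+5·0=21≤35, objective 42.
No feasible integer point exceeds 48.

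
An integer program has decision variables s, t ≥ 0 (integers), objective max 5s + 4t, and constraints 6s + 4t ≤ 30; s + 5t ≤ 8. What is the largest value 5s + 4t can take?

25

(s,t)=(5,0): 6·5+4·0=30≤30, 1·5+5·0=5≤8, objective 25.
(s,t)=(4,0): 6·4+4·0=24≤30, 1·4+5·0=4≤8, objective 20.
(s,t)=(3,1): 6·3+4·1=22≤30, 1·3+5·1=8≤8, objective 19.
The best lattice point is (5,0), giving 25.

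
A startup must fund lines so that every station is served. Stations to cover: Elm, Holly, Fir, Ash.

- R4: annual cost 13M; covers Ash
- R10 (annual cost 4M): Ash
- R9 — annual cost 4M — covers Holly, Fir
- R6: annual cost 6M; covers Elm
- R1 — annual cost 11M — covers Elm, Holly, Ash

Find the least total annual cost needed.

Choose R10, R9, and R6: together they cover Elm, Holly, Fir, Ash — every station.
Total annual cost: 4 + 4 + 6 = 14.
No cover costs less than 14.

14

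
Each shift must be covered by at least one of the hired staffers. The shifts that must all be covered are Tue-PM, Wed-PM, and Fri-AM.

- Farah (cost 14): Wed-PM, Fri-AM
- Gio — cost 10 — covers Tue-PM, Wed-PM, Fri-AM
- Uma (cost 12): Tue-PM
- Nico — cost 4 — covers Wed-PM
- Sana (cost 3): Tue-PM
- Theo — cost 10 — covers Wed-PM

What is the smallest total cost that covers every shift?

The greedy cost-per-new-shift heuristic would pick Sana, Nico, and Gio for 17, but a cheaper cover exists.
Gio alone covers Tue-PM, Wed-PM, Fri-AM — every shift.
Total cost: 10.
No cover costs less than 10.

10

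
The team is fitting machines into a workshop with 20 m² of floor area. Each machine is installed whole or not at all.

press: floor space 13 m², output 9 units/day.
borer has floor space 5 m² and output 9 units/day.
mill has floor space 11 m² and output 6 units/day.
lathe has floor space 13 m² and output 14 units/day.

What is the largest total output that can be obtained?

Allowing fractional choices, the relaxed optimum would be about 24.4, but machines are indivisible.
borer + mill: floor space 5 + 11 = 16 ≤ 20, output 9 + 6 = 15.
borer + lathe: floor space 5 + 13 = 18 ≤ 20, output 9 + 14 = 23.
press + borer: floor space 13 + 5 = 18 ≤ 20, output 9 + 9 = 18.
Best is borer and lathe with total output 23.

23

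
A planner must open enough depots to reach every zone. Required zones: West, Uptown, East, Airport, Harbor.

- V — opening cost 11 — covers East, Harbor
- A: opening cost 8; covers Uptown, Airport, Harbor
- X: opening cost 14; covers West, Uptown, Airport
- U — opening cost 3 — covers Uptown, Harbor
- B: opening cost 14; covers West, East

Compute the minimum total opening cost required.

22

The greedy cost-per-new-zone heuristic would pick U, X, and V for 28, but a cheaper cover exists.
Choose A and B: together they cover West, Uptown, East, Airport, Harbor — every zone.
Total opening cost: 8 + 14 = 22.
No cover costs less than 22.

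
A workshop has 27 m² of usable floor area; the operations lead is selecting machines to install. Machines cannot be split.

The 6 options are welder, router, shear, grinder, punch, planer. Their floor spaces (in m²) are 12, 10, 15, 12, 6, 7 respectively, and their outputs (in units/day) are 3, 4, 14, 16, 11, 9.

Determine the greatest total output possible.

Allowing fractional choices, the relaxed optimum would be about 37.9, but machines are indivisible.
shear + grinder: floor space 15 + 12 = 27 ≤ 27, output 14 + 16 = 30.
grinder + punch: floor space 12 + 6 = 18 ≤ 27, output 16 + 11 = 27.
grinder + punch + planer: floor space 12 + 6 + 7 = 25 ≤ 27, output 16 + 11 + 9 = 36.
Best is grinder, punch, and planer with total output 36.

36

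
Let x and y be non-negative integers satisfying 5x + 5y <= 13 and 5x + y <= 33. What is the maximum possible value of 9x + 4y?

Relaxing integrality, the LP optimum is 23.40 at (x,y) = (2.6, 0), which is not an integer point.
(x,y)=(2,0): 5·2+5·0=10≤13, 5·2+1·0=10≤33, objective 18.
(x,y)=(1,1): 5·1+5·1=10≤13, 5·1+1·1=6≤33, objective 13.
No feasible integer point exceeds 18.

18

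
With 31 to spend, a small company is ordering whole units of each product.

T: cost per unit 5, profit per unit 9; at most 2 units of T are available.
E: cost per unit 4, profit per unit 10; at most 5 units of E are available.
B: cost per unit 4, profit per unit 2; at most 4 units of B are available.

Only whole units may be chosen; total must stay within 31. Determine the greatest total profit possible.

68

1×T, 5×E, and 1×B: cost 29 ≤ 31, profit 1·9 + 5·10 + 1·2 = 61.
2×T and 5×E: cost 30 ≤ 31, profit 2·9 + 5·10 = 68.
Best is 68.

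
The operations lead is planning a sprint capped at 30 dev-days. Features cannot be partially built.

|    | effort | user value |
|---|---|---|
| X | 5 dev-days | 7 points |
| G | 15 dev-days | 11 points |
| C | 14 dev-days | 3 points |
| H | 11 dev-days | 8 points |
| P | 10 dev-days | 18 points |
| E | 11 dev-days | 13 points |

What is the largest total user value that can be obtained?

38

Allowing fractional choices, the relaxed optimum would be about 40.9, but features are indivisible.
X + P + E: effort 5 + 10 + 11 = 26 ≤ 30, user value 7 + 18 + 13 = 38.
X + G + P: effort 5 + 15 + 10 = 30 ≤ 30, user value 7 + 11 + 18 = 36.
X + H + P: effort 5 + 11 + 10 = 26 ≤ 30, user value 7 + 8 + 18 = 33.
Best is X, P, and E with total user value 38.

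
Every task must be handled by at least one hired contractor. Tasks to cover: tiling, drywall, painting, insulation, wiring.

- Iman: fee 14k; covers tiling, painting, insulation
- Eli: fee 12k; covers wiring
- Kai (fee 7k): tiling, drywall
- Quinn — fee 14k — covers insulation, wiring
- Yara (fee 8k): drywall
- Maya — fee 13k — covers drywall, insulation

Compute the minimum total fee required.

33

This is an integer covering problem.
Choose Iman, Eli, and Kai: together they cover tiling, drywall, painting, insulation, wiring — every task.
Total fee: 14 + 12 + 7 = 33.
No cover costs less than 33.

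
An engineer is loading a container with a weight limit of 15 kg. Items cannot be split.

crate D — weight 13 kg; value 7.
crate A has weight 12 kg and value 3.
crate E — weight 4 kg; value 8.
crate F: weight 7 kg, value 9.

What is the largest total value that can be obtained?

Allowing fractional choices, the relaxed optimum would be about 19.2, but items are indivisible.
crate E + crate F: weight 4 + 7 = 11 ≤ 15, value 8 + 9 = 17.
crate F: weight 7 ≤ 15, value 9.
Best is crate E and crate F with total value 17.

17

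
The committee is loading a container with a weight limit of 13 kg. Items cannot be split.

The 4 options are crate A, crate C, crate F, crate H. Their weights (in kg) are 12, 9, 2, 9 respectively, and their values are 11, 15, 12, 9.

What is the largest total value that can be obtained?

Take crate C and crate F: weight 9 + 2 = 11 ≤ 13, value 15 + 12 = 27.
No other feasible combination does better.

27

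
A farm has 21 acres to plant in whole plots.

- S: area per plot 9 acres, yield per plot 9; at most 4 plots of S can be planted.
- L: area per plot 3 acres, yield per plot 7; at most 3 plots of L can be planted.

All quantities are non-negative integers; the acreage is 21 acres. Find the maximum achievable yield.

30

This is a bounded integer knapsack.
L has the best ratio (7/3); taking only L gives at most 3×7 = 21 (stopped by the supply cap of 3).
Mixing does better — 1×S and 3×L: area 18 ≤ 21, yield 1·9 + 3·7 = 30.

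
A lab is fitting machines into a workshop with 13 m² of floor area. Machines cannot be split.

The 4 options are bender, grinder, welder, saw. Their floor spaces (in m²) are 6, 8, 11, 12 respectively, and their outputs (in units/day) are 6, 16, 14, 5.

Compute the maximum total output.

welder: floor space 11 ≤ 13, output 14.
grinder: floor space 8 ≤ 13, output 16.
Best is grinder with total output 16.

16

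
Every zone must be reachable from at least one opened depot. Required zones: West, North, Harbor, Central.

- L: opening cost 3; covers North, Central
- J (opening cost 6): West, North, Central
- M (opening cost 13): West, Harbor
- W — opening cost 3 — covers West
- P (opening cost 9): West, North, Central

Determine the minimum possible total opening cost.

16

The greedy cost-per-new-zone heuristic would pick L, W, and M for 19, but a cheaper cover exists.
Choose L and M: together they cover West, North, Harbor, Central — every zone.
Total opening cost: 3 + 13 = 16.
No cover costs less than 16.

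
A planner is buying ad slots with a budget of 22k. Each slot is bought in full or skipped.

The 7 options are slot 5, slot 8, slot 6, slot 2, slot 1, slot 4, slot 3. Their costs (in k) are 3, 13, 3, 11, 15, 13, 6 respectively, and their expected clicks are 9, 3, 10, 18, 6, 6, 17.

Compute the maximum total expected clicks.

Take slot 6, slot 2, and slot 3: cost 3 + 11 + 6 = 20 ≤ 22, expected clicks 10 + 18 + 17 = 45.
No other feasible combination does better.

45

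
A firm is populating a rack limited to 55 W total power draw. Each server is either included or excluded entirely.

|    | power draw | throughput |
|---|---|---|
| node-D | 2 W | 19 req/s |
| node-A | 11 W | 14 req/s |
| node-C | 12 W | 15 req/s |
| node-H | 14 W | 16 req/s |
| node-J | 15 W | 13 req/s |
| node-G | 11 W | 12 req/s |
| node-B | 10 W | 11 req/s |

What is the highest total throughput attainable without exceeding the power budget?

Treat it as a binary knapsack problem.
Take node-D, node-A, node-C, node-H, and node-J: power draw 2 + 11 + 12 + 14 + 15 = 54 ≤ 55, throughput 19 + 14 + 15 + 16 + 13 = 77.
No other feasible combination does better.

77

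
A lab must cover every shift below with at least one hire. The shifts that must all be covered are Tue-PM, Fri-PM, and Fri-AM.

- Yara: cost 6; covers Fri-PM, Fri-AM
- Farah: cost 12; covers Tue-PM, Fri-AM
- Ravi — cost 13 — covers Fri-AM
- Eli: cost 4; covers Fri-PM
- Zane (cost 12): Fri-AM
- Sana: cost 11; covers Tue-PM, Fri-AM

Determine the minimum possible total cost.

Choose Eli and Sana: together they cover Tue-PM, Fri-PM, Fri-AM — every shift.
Total cost: 4 + 11 = 15.

15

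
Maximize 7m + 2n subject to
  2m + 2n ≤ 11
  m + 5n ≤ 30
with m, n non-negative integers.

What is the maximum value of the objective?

(m,n)=(5,0): 2·5+2·0=10≤11, 1·5+5·0=5≤30, objective 35.
(m,n)=(4,1): 2·4+2·1=10≤11, 1·4+5·1=9≤30, objective 30.
The best lattice point is (5,0), giving 35.

35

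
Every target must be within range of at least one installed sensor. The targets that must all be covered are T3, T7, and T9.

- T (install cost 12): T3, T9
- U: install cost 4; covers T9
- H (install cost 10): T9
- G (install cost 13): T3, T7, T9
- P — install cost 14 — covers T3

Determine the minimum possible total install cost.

13

This is a weighted set-cover instance.
The greedy cost-per-new-target heuristic would pick U and G for 17, but a cheaper cover exists.
G alone covers T3, T7, T9 — every target.
Total install cost: 13.
No cover costs less than 13.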